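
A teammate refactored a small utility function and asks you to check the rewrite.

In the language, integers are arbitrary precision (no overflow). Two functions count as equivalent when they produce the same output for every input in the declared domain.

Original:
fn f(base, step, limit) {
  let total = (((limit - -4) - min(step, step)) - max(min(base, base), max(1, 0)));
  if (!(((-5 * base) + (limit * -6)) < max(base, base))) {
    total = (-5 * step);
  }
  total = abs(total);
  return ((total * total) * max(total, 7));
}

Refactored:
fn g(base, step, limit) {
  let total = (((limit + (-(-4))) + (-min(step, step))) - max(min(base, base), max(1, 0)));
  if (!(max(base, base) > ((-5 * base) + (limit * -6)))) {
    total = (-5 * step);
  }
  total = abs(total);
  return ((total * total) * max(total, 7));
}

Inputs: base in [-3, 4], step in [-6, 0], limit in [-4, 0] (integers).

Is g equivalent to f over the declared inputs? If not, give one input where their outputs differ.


Changes here: arithmetic usage differs, comparison usage differs; the full 280-point sweep finds no disagreement.
verdict: equivalent


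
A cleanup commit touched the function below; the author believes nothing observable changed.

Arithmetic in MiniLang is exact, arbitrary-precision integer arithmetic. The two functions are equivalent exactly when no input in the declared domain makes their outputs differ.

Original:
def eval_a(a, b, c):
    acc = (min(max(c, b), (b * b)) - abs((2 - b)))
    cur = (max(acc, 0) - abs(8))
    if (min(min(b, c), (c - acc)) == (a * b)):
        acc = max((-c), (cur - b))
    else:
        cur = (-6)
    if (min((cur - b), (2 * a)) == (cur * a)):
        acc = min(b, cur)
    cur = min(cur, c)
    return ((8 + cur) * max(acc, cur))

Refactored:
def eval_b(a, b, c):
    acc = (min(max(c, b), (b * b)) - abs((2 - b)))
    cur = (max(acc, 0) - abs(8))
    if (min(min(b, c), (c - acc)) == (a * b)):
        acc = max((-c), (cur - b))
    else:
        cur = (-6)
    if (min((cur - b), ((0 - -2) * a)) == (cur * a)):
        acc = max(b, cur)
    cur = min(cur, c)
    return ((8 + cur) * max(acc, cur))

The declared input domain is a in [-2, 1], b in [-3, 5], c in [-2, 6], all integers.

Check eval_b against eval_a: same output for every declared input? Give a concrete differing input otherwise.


Try a=1, b=0, c=-2.
eval_a: acc=-2, then cur=-8, then (min(min(b, c), (c - acc)) == (a * b)) is false, then cur=-6, then (min((cur - b), (2 * a)) == (cur * a)) is true, then acc=-6, then cur=-6, then returns -12
eval_b: acc=-2, then cur=-8, then (min(min(b, c), (c - acc)) == (a * b)) is false, then cur=-6, then (min((cur - b), ((0 - -2) * a)) == (cur * a)) is true, then acc=0, then cur=-6, then returns 0
-12 != 0, so the rewrite changes behavior.
verdict: not equivalent; witness: a=1, b=0, c=-2


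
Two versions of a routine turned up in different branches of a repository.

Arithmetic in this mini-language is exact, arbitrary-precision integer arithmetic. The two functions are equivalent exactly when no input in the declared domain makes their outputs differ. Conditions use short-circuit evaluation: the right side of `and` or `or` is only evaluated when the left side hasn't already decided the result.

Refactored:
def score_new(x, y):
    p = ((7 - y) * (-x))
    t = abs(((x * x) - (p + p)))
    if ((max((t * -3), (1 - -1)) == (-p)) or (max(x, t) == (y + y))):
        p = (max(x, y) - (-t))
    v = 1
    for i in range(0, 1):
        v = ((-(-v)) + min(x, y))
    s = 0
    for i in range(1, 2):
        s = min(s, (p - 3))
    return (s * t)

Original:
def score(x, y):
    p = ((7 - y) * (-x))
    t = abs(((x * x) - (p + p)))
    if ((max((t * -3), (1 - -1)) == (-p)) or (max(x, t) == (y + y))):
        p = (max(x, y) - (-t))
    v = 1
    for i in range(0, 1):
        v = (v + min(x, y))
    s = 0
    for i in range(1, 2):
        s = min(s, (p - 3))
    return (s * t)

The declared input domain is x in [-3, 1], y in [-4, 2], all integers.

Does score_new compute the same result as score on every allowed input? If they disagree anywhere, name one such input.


Comparing the listings, the differences include: same computation, different form.
Tracing x=-3, y=2: score: p = 15; t = 21; ((max((t * -3), (1 - -1)) == (-p)) or (max(x, t) == (y + y))) -> false; v = 1; [i=0]; v = -2; s = 0; [i=1]; s = 0; return 0 | score_new: p = 15; t = 21; ((max((t * -3), (1 - -1)) == (-p)) or (max(x, t) == (y + y))) -> false; v = 1; [i=0]; v = -2; s = 0; [i=1]; s = 0; return 0 — matching result 0.
Across all 35 domain points the two functions coincide.
verdict: equivalent


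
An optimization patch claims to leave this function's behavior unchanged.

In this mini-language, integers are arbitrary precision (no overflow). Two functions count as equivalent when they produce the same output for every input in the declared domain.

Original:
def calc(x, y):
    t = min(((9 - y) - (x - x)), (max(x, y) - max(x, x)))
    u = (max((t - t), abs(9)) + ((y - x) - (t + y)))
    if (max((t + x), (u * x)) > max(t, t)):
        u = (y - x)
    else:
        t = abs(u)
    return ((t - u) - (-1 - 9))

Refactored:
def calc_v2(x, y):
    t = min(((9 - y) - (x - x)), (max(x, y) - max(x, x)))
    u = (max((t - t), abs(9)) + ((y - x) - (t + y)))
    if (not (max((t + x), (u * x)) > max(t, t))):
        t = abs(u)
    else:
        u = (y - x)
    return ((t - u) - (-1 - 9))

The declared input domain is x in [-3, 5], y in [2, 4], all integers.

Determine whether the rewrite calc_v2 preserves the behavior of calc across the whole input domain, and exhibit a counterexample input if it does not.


Behavior is preserved: although boolean connective usage differs, the outputs never diverge.
Spot check at x=0, y=4 — calc: t becomes 4; next u becomes 5; next (max((t + x), (u * x)) > max(t, t)) evaluates to false; next t becomes 5; next final value 10. calc_v2: t becomes 4; next u becomes 5; next (not (max((t + x), (u * x)) > max(t, t))) evaluates to true; next t becomes 5; next final value 10. Both give 10.
Across all 27 domain points the two functions coincide.
verdict: equivalent


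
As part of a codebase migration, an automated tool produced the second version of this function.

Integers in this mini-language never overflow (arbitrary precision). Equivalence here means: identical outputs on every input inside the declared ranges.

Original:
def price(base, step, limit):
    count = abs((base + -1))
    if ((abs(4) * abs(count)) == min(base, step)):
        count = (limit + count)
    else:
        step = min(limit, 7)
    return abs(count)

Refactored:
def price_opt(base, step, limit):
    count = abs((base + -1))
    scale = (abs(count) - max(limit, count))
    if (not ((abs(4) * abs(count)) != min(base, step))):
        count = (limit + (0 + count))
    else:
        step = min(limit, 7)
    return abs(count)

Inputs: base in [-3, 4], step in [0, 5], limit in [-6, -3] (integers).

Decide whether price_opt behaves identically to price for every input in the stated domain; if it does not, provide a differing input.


Behavior is preserved: although boolean connective usage differs; also comparison usage differs; also min/max/abs usage differs; also constant usage differs; also arithmetic usage differs; also statement counts differ; also local variable names differ, the outputs never diverge.
As a probe, take base=-1, step=4, limit=-3: price runs count becomes 2; next ((abs(4) * abs(count)) == min(base, step)) evaluates to false; next step becomes -3; next final value 2; price_opt runs count becomes 2; next scale becomes 0; next (not ((abs(4) * abs(count)) != min(base, step))) evaluates to false; next step becomes -3; next final value 2; both end at 2.
Checked all 192 inputs in the declared domain: the outputs agree on every one.
verdict: equivalent


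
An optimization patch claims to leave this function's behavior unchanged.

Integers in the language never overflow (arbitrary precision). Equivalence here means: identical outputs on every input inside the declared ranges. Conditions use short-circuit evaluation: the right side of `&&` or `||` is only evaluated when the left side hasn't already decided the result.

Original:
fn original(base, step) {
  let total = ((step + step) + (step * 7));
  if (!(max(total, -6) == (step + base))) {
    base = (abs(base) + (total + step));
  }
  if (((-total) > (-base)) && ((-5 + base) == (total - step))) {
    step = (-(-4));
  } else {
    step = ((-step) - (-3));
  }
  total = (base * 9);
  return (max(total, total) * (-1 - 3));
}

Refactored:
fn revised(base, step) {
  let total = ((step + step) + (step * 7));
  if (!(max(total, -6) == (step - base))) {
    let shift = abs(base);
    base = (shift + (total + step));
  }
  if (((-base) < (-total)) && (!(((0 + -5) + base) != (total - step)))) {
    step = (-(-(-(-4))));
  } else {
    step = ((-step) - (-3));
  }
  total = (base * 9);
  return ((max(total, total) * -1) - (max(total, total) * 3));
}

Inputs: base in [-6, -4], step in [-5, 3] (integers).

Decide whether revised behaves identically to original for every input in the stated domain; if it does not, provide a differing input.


Consider the input base=-4, step=-2.
original: total = -18; (!(max(total, -6) == (step + base))) -> false; (((-total) > (-base)) && ((-5 + base) == (total - step))) -> false; step = 5; total = -36; return 144
revised: total = -18; (!(max(total, -6) == (step - base))) -> true; shift = 4; base = -16; (((-base) < (-total)) && (!(((0 + -5) + base) != (total - step)))) -> false; step = 5; total = -144; return 576
144 against 576: the behavior changed.
verdict: not equivalent; witness: base=-4, step=-2


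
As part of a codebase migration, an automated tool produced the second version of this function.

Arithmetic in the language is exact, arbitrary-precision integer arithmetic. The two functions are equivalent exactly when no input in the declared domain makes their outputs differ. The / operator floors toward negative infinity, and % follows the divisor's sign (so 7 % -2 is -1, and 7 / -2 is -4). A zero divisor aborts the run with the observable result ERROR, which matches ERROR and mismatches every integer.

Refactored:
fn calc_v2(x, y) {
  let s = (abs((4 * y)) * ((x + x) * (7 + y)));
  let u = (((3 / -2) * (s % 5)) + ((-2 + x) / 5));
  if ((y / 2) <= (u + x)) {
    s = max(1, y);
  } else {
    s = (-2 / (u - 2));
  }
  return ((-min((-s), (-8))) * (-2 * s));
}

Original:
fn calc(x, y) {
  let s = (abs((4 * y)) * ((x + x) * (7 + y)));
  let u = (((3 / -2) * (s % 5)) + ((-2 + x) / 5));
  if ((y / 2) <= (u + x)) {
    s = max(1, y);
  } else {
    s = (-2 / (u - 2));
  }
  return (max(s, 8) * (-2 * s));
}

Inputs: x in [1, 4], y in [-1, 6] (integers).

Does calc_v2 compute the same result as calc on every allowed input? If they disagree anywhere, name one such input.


This is a faithful refactor — min/max/abs usage differs, but the computed results match everywhere.
As a probe, take x=1, y=-1: calc runs s becomes 48; next u becomes -7; next ((y / 2) <= (u + x)) evaluates to false; next s becomes 0; next final value 0; calc_v2 runs s becomes 48; next u becomes -7; next ((y / 2) <= (u + x)) evaluates to false; next s becomes 0; next final value 0; both end at 0.
An exhaustive pass over the 32 declared inputs shows identical outputs.
verdict: equivalent


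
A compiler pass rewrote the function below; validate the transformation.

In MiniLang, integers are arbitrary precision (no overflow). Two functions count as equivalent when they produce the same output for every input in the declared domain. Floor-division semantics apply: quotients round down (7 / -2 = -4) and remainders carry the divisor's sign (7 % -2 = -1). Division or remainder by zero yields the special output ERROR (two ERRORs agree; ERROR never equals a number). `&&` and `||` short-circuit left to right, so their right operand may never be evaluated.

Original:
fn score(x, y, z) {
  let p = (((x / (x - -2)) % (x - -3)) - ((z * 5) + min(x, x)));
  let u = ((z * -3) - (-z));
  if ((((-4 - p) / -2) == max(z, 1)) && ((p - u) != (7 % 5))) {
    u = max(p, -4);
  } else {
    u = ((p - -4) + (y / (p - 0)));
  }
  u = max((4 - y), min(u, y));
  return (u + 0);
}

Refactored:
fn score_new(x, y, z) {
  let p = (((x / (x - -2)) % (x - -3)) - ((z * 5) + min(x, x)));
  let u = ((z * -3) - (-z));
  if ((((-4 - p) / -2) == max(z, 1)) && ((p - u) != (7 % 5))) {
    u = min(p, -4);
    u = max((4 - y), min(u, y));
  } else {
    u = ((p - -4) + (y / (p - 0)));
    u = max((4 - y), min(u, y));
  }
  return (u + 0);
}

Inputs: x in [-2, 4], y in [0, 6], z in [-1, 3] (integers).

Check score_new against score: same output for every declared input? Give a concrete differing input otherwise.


Evaluate both at x=1, y=6, z=0.
score: p=-1, then u=0, then ((((-4 - p) / -2) == max(z, 1)) && ((p - u) != (7 % 5))) is true, then u=-1, then u=-1, then returns -1
score_new: p=-1, then u=0, then ((((-4 - p) / -2) == max(z, 1)) && ((p - u) != (7 % 5))) is true, then u=-4, then u=-2, then returns -2
-1 vs -2 — the two versions disagree here.
verdict: not equivalent; witness: x=1, y=6, z=0


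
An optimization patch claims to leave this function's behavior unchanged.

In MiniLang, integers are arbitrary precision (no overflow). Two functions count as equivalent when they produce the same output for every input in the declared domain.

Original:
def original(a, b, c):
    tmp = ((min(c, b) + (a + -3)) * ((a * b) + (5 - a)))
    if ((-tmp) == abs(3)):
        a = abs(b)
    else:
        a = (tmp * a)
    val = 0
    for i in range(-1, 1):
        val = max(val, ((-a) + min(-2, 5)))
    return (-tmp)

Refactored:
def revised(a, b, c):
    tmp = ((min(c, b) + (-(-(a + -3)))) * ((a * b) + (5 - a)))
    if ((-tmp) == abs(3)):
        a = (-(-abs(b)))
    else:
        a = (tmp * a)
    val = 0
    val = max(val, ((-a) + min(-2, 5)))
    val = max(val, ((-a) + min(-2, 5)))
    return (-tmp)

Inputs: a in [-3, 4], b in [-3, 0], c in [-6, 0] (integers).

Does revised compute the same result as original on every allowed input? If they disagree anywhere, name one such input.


Equivalent — the differences include constant usage differs, and loop structure differs, and min/max/abs usage differs, and local variable names differ, and arithmetic usage differs, yet no declared input distinguishes the two.
Spot check at a=-1, b=-1, c=-1 — original: tmp=-35, then ((-tmp) == abs(3)) is false, then a=35, then val=0, then (i=-1), then val=0, then (i=0), then val=0, then returns 35. revised: tmp=-35, then ((-tmp) == abs(3)) is false, then a=35, then val=0, then val=0, then val=0, then returns 35. Both give 35.
An exhaustive pass over the 224 declared inputs shows identical outputs.
verdict: equivalent


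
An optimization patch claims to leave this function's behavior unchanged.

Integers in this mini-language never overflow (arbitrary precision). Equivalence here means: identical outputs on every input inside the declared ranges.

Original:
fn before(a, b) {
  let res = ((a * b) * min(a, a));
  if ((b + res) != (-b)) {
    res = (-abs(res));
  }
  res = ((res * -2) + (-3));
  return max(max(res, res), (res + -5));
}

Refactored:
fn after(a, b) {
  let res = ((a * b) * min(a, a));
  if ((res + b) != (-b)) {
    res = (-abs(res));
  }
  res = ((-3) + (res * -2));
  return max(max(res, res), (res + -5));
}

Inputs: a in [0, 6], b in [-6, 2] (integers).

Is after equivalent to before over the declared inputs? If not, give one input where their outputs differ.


Comparing the listings, the differences include: same computation, different form.
As a probe, take a=1, b=-1: before runs res = -1; ((b + res) != (-b)) -> true; res = -1; res = -1; return -1; after runs res = -1; ((res + b) != (-b)) -> true; res = -1; res = -1; return -1; both end at -1.
An exhaustive pass over the 63 declared inputs shows identical outputs.
verdict: equivalent


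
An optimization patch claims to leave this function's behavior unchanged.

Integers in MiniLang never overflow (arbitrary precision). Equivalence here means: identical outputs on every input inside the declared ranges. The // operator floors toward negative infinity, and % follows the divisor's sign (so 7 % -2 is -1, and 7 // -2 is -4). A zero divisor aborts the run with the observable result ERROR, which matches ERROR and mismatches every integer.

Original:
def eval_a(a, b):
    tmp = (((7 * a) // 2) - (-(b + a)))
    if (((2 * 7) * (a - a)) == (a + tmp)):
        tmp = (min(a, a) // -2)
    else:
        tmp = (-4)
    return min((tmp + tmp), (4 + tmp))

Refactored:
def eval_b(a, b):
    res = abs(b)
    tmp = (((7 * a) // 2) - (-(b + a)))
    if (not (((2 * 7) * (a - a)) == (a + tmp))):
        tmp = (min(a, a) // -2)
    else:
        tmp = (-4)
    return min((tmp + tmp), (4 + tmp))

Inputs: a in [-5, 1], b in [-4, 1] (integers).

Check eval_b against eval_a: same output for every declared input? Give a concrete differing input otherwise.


The rewrite breaks on a=-5, b=-4, where the results are -8 and 4.
eval_a: tmp = -27; (((2 * 7) * (a - a)) == (a + tmp)) -> false; tmp = -4; return -8
eval_b: res = 4; tmp = -27; (not (((2 * 7) * (a - a)) == (a + tmp))) -> true; tmp = 2; return 4
verdict: not equivalent; witness: a=-5, b=-4


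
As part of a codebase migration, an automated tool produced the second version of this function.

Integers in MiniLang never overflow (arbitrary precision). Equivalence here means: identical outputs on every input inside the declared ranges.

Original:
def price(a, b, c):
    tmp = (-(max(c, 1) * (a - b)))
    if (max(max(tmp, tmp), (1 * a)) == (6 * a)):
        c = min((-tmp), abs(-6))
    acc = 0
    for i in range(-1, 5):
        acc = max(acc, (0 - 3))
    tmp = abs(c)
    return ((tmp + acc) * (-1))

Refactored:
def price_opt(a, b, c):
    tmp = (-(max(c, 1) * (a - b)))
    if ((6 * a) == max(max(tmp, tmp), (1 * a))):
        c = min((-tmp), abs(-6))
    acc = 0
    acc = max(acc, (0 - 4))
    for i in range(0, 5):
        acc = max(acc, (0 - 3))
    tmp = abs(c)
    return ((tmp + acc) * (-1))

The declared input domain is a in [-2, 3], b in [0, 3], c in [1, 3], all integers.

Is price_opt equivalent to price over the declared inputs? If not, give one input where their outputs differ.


The suspicious edit (`3` became `4`) never changes the result for any input inside the declared domain.
Spot check at a=-2, b=1, c=2 — price: tmp becomes 6; next (max(max(tmp, tmp), (1 * a)) == (6 * a)) evaluates to false; next acc becomes 0; next at i=-1:; next acc becomes 0; next at i=0:; next acc becomes 0; next at i=1:; next acc becomes 0; next at i=2:; next acc becomes 0; next at i=3:; next acc becomes 0; next at i=4:; next acc becomes 0; next tmp becomes 2; next final value -2. price_opt: tmp becomes 6; next ((6 * a) == max(max(tmp, tmp), (1 * a))) evaluates to false; next acc becomes 0; next acc becomes 0; next at i=0:; next acc becomes 0; next at i=1:; next acc becomes 0; next at i=2:; next acc becomes 0; next at i=3:; next acc becomes 0; next at i=4:; next acc becomes 0; next tmp becomes 2; next final value -2. Both give -2.
An exhaustive pass over the 72 declared inputs shows identical outputs.
verdict: equivalent


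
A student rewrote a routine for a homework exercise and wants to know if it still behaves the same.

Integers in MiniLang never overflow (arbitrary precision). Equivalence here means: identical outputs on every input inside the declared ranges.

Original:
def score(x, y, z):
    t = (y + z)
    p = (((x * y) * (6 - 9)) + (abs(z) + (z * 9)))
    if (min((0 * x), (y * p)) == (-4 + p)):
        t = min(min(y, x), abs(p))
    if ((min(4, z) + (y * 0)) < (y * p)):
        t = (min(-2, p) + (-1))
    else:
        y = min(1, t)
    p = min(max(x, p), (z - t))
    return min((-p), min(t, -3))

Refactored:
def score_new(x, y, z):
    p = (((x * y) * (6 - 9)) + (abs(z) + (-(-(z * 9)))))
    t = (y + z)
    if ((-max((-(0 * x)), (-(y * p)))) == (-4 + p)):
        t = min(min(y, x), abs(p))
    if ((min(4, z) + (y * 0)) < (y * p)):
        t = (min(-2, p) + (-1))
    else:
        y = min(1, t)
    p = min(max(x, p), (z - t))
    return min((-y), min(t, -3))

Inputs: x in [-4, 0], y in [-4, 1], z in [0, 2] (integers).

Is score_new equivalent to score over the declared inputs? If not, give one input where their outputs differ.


At x=-4, y=1, z=1: score gives -4, score_new gives -3.
verdict: not equivalent; witness: x=-4, y=1, z=1


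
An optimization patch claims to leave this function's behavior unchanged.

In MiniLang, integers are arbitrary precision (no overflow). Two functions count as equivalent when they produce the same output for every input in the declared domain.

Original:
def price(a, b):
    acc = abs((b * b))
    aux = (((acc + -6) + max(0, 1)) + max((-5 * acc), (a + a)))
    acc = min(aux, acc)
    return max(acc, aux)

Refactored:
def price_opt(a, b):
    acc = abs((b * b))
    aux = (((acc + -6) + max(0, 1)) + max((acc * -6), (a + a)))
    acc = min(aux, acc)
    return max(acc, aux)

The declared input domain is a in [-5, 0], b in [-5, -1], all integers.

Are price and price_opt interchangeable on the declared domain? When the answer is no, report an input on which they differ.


These are not equivalent — on a=-5, b=-1 the outputs split (-9 vs -10).
price: acc = 1; aux = -9; acc = -9; return -9
price_opt: acc = 1; aux = -10; acc = -10; return -10
verdict: not equivalent; witness: a=-5, b=-1


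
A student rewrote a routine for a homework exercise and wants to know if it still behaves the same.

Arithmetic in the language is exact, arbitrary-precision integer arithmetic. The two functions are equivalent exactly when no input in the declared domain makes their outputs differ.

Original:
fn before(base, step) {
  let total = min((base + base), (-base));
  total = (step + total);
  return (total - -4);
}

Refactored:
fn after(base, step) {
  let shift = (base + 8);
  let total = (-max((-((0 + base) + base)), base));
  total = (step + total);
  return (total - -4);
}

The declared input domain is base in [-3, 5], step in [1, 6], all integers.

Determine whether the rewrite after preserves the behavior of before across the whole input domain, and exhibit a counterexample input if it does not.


The two versions differ — the changes include constant usage differs; also statement counts differ; also local variable names differ; also min/max/abs usage differs; also arithmetic usage differs.
Spot check at base=1, step=2 — before: total becomes -1; next total becomes 1; next final value 5. after: shift becomes 9; next total becomes -1; next total becomes 1; next final value 5. Both give 5.
Every one of the 54 inputs gives matching results.
verdict: equivalent


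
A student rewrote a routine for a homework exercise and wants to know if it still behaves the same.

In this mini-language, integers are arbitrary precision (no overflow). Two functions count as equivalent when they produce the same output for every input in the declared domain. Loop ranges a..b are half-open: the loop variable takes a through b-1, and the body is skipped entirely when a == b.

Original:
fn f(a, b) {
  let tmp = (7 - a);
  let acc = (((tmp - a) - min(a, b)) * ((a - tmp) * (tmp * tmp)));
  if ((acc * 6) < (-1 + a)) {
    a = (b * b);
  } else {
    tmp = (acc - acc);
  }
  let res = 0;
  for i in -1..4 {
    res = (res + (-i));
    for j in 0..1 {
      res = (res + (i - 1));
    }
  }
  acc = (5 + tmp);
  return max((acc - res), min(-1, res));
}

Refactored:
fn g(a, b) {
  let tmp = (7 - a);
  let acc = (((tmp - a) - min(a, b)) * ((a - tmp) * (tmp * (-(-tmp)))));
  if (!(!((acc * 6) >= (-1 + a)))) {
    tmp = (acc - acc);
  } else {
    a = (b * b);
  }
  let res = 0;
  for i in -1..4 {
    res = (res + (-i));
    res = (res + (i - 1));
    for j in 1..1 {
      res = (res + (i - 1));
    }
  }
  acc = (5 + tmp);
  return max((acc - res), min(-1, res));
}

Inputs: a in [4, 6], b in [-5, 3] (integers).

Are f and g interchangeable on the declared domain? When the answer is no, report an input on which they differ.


Changes here: boolean connective usage differs, comparison usage differs, constant usage differs, arithmetic usage differs, statement counts differ, loop structure differs; the full 27-point sweep finds no disagreement.
verdict: equivalent


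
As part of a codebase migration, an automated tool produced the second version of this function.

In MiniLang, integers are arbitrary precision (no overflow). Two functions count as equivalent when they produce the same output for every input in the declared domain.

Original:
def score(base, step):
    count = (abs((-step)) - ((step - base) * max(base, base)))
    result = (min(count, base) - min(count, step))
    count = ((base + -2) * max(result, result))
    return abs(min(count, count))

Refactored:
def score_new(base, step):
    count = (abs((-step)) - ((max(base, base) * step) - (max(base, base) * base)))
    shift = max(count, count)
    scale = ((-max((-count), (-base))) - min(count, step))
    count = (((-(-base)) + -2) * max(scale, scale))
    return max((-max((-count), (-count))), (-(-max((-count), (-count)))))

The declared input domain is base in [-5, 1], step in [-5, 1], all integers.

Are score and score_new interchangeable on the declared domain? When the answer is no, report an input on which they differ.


The two versions differ — the changes include local variable names differ, and arithmetic usage differs, and min/max/abs usage differs, and statement counts differ.
One worked example (base=-4, step=-1) — score: count=13, then result=-3, then count=18, then returns 18; score_new: count=13, then shift=13, then scale=-3, then count=18, then returns 18; agreement on 18.
Checked all 49 inputs in the declared domain: the outputs agree on every one.
verdict: equivalent


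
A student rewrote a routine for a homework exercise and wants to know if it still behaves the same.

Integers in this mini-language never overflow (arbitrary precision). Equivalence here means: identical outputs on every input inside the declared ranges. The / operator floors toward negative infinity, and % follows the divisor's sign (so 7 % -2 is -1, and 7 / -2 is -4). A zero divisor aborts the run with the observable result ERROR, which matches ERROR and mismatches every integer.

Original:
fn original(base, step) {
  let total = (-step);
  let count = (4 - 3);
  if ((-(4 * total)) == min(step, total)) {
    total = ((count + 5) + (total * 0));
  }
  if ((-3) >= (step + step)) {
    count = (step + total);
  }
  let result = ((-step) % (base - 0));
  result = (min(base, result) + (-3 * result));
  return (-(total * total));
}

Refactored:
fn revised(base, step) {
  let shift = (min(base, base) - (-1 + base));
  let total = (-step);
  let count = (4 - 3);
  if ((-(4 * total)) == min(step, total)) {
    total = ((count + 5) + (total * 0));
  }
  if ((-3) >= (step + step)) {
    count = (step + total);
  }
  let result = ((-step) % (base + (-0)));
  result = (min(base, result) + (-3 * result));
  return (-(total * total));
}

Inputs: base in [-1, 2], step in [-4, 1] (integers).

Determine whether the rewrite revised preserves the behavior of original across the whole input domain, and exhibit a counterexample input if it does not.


The two are interchangeable: min/max/abs usage differs, plus statement counts differ, plus local variable names differ, plus constant usage differs, plus arithmetic usage differs, and every declared input agrees.
As a probe, take base=2, step=-2: original runs total := 2 | count := 1 | ((-(4 * total)) == min(step, total)): false | ((-3) >= (step + step)): true | count := 0 | result := 0 | result := 0 | result -4; revised runs shift := 1 | total := 2 | count := 1 | ((-(4 * total)) == min(step, total)): false | ((-3) >= (step + step)): true | count := 0 | result := 0 | result := 0 | result -4; both end at -4.
An exhaustive pass over the 24 declared inputs shows identical outputs.
verdict: equivalent


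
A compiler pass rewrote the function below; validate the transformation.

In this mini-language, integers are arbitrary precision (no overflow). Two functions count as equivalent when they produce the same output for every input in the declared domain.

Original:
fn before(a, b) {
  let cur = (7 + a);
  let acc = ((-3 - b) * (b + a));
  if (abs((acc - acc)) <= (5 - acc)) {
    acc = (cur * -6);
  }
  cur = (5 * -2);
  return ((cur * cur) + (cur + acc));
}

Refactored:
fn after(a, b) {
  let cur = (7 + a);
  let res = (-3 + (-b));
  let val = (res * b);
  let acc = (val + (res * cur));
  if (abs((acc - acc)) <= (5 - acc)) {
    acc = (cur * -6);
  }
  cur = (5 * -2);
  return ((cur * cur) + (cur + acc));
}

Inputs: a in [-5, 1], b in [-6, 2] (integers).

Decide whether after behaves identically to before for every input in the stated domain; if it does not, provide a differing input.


Input a=-5, b=-2: 97 from before versus 78 from after.
verdict: not equivalent; witness: a=-5, b=-2


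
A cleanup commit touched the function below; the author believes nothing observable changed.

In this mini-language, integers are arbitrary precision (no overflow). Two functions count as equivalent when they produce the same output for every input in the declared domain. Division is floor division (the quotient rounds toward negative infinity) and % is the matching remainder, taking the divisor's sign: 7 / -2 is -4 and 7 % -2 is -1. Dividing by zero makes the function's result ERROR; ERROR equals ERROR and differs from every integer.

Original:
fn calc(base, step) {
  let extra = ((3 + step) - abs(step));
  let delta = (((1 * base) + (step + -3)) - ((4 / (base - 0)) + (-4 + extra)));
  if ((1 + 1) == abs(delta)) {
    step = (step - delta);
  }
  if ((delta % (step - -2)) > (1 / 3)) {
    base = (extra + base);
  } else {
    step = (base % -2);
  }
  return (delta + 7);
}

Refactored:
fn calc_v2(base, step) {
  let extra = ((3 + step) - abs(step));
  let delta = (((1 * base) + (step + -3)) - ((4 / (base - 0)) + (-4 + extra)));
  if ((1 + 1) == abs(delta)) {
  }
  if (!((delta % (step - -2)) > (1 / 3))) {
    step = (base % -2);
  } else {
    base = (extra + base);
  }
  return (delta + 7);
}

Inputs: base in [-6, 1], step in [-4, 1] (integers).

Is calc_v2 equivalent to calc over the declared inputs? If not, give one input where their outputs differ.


Not equivalent: base=-5, step=-4 separates them (ERROR vs 5).
calc: extra=-5, then delta=-2, then ((1 + 1) == abs(delta)) is true, then step=-2, then a zero divisor aborts: ERROR
calc_v2: extra=-5, then delta=-2, then ((1 + 1) == abs(delta)) is true, then (!((delta % (step - -2)) > (1 / 3))) is true, then step=-1, then returns 5
verdict: not equivalent; witness: base=-5, step=-4


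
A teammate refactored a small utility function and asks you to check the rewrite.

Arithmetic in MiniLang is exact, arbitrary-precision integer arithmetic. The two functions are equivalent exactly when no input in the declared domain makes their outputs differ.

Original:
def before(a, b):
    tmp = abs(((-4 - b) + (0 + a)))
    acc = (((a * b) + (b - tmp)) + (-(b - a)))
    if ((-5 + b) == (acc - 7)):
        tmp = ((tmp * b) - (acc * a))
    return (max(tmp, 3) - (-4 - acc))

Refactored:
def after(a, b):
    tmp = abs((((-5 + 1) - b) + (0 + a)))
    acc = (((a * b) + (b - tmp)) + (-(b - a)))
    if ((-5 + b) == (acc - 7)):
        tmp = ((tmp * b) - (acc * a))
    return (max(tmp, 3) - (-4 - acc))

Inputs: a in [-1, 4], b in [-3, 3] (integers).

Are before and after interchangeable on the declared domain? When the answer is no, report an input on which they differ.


Side by side, the visible changes include: arithmetic usage differs; also constant usage differs.
One worked example (a=-1, b=-3) — before: tmp := 2 | acc := 0 | ((-5 + b) == (acc - 7)): false | result 7; after: tmp := 2 | acc := 0 | ((-5 + b) == (acc - 7)): false | result 7; agreement on 7.
An exhaustive pass over the 42 declared inputs shows identical outputs.
verdict: equivalent


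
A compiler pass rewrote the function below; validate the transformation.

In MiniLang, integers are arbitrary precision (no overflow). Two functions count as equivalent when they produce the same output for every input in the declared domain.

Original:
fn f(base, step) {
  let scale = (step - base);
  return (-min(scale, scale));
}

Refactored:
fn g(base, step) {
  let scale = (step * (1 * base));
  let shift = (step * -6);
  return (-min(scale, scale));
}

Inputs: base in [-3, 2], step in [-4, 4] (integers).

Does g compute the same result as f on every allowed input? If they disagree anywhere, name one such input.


Not equivalent: base=-3, step=-4 separates them (1 vs -12).
f: scale = -1; return 1
g: scale = 12; shift = 24; return -12
verdict: not equivalent; witness: base=-3, step=-4


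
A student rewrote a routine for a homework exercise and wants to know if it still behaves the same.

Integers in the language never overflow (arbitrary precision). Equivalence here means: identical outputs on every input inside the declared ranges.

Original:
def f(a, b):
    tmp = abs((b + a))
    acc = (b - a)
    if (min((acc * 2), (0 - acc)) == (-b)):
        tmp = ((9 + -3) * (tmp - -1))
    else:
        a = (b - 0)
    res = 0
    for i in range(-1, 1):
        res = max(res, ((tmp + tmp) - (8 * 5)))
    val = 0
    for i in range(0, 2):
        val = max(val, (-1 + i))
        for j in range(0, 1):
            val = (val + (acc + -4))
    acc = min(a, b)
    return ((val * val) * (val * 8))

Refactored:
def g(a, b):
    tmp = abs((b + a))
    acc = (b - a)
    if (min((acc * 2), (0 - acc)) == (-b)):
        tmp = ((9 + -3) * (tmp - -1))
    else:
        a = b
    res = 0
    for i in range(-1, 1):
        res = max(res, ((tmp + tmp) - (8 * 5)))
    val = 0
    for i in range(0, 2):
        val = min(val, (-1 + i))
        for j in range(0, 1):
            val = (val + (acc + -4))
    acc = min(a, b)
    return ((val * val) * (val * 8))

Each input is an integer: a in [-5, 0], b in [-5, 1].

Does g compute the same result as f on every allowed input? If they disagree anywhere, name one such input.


Take a=-5, b=-5.
f: tmp=10, then acc=0, then (min((acc * 2), (0 - acc)) == (-b)) is false, then a=-5, then res=0, then (i=-1), then res=0, then (i=0), then res=0, then val=0, then (i=0), then val=0, then (j=0), then val=-4, then (i=1), then val=0, then (j=0), then val=-4, then acc=-5, then returns -512
g: tmp=10, then acc=0, then (min((acc * 2), (0 - acc)) == (-b)) is false, then a=-5, then res=0, then (i=-1), then res=0, then (i=0), then res=0, then val=0, then (i=0), then val=-1, then (j=0), then val=-5, then (i=1), then val=-5, then (j=0), then val=-9, then acc=-5, then returns -5832
-512 != -5832, so the rewrite changes behavior.
verdict: not equivalent; witness: a=-5, b=-5


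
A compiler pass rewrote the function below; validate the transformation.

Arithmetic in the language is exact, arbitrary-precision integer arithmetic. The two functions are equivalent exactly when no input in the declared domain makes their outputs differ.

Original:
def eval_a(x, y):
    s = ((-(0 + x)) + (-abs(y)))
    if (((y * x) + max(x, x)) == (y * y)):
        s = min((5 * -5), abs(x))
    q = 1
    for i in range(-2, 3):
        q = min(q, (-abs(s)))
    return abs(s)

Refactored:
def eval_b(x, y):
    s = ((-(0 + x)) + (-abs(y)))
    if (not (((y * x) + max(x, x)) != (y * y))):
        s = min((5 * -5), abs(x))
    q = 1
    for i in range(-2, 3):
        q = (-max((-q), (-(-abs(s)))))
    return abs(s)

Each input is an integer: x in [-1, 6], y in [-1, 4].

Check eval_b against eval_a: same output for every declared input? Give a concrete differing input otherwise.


Although comparison usage differs, plus min/max/abs usage differs, plus boolean connective usage differs, 48/48 inputs agree.
verdict: equivalent


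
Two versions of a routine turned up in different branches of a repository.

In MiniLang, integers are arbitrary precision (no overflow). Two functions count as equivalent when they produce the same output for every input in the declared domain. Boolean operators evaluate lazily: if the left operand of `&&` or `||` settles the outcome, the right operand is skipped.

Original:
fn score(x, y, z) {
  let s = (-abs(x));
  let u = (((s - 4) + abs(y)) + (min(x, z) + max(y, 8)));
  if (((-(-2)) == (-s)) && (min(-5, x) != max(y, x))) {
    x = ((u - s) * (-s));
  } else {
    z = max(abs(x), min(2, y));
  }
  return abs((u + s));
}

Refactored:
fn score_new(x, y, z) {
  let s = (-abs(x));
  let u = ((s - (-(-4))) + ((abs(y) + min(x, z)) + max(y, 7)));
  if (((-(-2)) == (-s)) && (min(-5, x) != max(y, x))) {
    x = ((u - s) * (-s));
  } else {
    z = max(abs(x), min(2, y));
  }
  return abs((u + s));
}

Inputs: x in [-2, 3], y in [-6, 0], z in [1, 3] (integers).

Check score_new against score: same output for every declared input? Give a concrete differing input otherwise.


Run the pair on x=-2, y=-6, z=1.
score: s = -2; u = 6; (((-(-2)) == (-s)) && (min(-5, x) != max(y, x))) -> true; x = 16; return 4
score_new: s = -2; u = 5; (((-(-2)) == (-s)) && (min(-5, x) != max(y, x))) -> true; x = 14; return 3
4 != 3, so the rewrite changes behavior.
verdict: not equivalent; witness: x=-2, y=-6, z=1


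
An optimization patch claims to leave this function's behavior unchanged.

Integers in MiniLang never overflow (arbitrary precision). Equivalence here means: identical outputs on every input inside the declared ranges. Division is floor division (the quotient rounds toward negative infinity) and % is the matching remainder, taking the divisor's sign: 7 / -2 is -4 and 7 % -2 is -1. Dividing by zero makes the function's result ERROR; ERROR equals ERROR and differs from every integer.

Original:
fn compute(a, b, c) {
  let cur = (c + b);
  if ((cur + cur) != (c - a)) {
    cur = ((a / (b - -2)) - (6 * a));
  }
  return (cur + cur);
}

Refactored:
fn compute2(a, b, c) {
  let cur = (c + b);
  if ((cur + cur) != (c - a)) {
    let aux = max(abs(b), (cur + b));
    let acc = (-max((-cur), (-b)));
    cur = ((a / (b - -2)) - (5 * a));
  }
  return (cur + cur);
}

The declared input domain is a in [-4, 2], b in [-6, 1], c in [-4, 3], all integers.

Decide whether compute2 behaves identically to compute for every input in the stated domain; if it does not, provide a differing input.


The rewrite breaks on a=-4, b=-6, c=-4, where the results are 50 and 42.
compute: cur becomes -10; next ((cur + cur) != (c - a)) evaluates to true; next cur becomes 25; next final value 50
compute2: cur becomes -10; next ((cur + cur) != (c - a)) evaluates to true; next aux becomes 6; next acc becomes -10; next cur becomes 21; next final value 42
verdict: not equivalent; witness: a=-4, b=-6, c=-4


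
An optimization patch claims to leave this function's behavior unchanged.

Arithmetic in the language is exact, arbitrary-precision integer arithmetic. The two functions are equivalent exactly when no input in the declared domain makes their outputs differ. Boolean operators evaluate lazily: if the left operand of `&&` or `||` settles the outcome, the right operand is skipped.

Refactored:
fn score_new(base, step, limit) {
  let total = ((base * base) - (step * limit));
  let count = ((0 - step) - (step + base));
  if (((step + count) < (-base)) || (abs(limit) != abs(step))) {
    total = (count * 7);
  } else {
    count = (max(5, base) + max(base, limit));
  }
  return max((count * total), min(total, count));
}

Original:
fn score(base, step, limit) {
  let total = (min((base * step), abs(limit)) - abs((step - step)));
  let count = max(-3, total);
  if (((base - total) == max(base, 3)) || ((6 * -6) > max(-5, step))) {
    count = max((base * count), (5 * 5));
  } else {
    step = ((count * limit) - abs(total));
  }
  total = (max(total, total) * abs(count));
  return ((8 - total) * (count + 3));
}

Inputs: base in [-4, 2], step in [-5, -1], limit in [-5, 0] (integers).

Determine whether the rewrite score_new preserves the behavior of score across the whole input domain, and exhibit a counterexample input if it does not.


The rewrite breaks on base=-4, step=-5, limit=-5, where the results are -136 and -9.
score: total = 5; count = 5; (((base - total) == max(base, 3)) || ((6 * -6) > max(-5, step))) -> false; step = -30; total = 25; return -136
score_new: total = -9; count = 14; (((step + count) < (-base)) || (abs(limit) != abs(step))) -> false; count = 1; return -9
verdict: not equivalent; witness: base=-4, step=-5, limit=-5
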